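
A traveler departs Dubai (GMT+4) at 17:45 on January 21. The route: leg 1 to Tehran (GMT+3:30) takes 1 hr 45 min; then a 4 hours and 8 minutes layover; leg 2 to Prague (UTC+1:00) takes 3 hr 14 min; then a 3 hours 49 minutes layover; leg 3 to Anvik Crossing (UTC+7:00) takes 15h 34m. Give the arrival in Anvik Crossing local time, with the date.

Convert departure to UTC: 17:45 − 4:00 = 13:45 UTC on Jan 21.
Add 1 hour and 45 minutes leg 1 → 15:30 UTC.
Add 4 hours 8 minutes layover in Tehran → 19:38 UTC.
Add 3 hours and 14 minutes leg 2 → 22:52 UTC.
Add 3 hours 49 minutes layover in Prague → 02:41 UTC (Jan 22).
Add 15 hours 34 minutes leg 3 → 18:15 UTC.
Anvik Crossing is UTC+7:00, so local arrival = 18:15 + 7:00 = 01:15 on Jan 23.

01:15 on January 23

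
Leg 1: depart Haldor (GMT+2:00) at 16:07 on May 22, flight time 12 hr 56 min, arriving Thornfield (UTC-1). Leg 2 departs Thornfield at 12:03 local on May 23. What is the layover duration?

Convert departure to UTC: 16:07 − 2:00 = 14:07 UTC on May 22.
Add 12 hours and 56 minutes flight time → 03:03 UTC (May 23).
Thornfield is UTC−1:00, so local arrival = 03:03 − 1:00 = 02:03 on May 23.
Layover = 12:03 − 02:03 = 10 hours.

10 hours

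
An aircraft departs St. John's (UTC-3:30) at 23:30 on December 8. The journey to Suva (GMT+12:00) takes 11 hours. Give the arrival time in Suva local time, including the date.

02:00 on December 10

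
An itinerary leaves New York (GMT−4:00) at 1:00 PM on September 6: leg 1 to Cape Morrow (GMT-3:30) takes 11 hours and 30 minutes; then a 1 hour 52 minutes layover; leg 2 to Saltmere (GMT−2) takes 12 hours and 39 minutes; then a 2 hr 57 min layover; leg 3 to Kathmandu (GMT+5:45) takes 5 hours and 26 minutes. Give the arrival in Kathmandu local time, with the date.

Convert departure to UTC: 1:00 PM + 4:00 = 5:00 PM UTC on Sep 6.
Add 11 hours and 30 minutes leg 1 → 4:30 AM UTC (Sep 7).
Add 1 hour and 52 minutes layover in Cape Morrow → 6:22 AM UTC.
Add 12 hours and 39 minutes leg 2 → 7:01 PM UTC.
Add 2 hours and 57 minutes layover in Saltmere → 9:58 PM UTC.
Add 5 hours and 26 minutes leg 3 → 3:24 AM UTC (Sep 8).
Kathmandu is UTC+5:45, so local arrival = 3:24 AM + 5:45 = 9:09 AM on Sep 8.

9:09 AM on Sep 8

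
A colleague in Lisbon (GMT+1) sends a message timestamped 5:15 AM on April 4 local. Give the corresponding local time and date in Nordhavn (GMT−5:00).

Nordhavn is 6:00 behind Lisbon.
Shift by the zone difference: 5:15 AM − 6:00 = 11:15 PM on Apr 3 in Nordhavn.

11:15 PM on April 3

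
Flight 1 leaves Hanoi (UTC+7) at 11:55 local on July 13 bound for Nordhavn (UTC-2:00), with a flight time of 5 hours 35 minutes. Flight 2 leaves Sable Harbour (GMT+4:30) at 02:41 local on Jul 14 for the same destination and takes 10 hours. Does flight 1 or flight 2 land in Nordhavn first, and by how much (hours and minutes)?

Flight 1 in UTC: 11:55 − 7:00 = 04:55 on Jul 13.
+5 hours 35 minutes → arrive 10:30 UTC on Jul 13.
Flight 2 in UTC: 02:41 − 4:30 = 22:11 on Jul 13.
+10 hours → arrive 08:11 UTC on Jul 14.
Flight 1 lands earlier by 21 hours 41 minutes.

the first, by 21 hours 41 minutes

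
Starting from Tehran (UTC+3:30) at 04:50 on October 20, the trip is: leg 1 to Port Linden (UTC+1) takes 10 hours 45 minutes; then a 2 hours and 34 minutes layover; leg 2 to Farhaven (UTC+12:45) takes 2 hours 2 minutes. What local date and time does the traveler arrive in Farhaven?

05:26 on Oct 21

Convert departure to UTC: 04:50 − 3:30 = 01:20 UTC on Oct 20.
Add 10 hours 45 minutes leg 1 → 12:05 UTC.
Add 2 hours and 34 minutes layover in Port Linden → 14:39 UTC.
Add 2 hours 2 minutes leg 2 → 16:41 UTC.
Farhaven is UTC+12:45, so local arrival = 16:41 + 12:45 = 05:26 on Oct 21.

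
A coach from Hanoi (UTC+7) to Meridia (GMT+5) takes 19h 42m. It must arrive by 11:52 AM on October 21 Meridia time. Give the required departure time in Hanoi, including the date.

6:10 PM on October 20

Target arrival in UTC: 11:52 AM − 5:00 = 6:52 AM on Oct 21.
Subtract 19 hours 42 minutes → departure 11:10 AM UTC on Oct 20.
Hanoi is UTC+7:00: 11:10 AM + 7:00 = 6:10 PM on Oct 20.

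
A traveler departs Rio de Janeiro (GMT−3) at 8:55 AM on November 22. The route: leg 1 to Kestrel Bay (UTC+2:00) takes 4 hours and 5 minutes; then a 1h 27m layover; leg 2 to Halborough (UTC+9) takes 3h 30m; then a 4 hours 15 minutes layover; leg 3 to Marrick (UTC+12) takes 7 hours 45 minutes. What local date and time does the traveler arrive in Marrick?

Convert departure to UTC: 8:55 AM + 3:00 = 11:55 AM UTC on Nov 22.
Add 4 hours and 5 minutes leg 1 → 4:00 PM UTC.
Add 1 hour and 27 minutes layover in Kestrel Bay → 5:27 PM UTC.
Add 3 hours and 30 minutes leg 2 → 8:57 PM UTC.
Add 4 hours and 15 minutes layover in Halborough → 1:12 AM UTC (Nov 23).
Add 7 hours and 45 minutes leg 3 → 8:57 AM UTC.
Marrick is UTC+12:00, so local arrival = 8:57 AM + 12:00 = 8:57 PM on Nov 23.

8:57 PM on November 23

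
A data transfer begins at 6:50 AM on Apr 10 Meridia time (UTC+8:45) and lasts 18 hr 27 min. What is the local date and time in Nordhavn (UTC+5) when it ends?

Nordhavn is 3:45 behind Meridia.
After 18 hours and 27 minutes it is 1:17 AM (Apr 11) in Meridia.
Shift by the zone difference: 1:17 AM − 3:45 = 9:32 PM on Apr 10 in Nordhavn.

9:32 PM on April 10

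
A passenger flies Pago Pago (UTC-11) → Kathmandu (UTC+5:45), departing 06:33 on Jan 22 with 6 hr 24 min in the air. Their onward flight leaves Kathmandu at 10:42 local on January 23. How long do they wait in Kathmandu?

Convert departure to UTC: 06:33 + 11:00 = 17:33 UTC on Jan 22.
Add 6 hours 24 minutes flight time → 23:57 UTC.
Kathmandu is UTC+5:45, so local arrival = 23:57 + 5:45 = 05:42 on Jan 23.
Layover = 10:42 − 05:42 = 5 hours.

5 hours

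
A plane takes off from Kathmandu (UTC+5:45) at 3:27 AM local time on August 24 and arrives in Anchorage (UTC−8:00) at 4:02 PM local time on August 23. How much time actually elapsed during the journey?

2 hours 20 minutes

Departure in UTC: 3:27 AM − 5:45 = 9:42 PM on Aug 23.
Arrival in UTC: 4:02 PM + 8:00 = 12:02 AM on Aug 24.
Elapsed = 12:02 AM − 9:42 PM (+1 day) = 2 hours 20 minutes.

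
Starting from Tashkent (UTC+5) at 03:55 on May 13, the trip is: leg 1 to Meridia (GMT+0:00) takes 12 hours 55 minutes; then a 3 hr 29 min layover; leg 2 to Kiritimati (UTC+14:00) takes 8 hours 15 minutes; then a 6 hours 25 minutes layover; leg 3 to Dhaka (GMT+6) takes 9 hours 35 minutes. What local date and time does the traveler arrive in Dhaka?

21:34 on May 14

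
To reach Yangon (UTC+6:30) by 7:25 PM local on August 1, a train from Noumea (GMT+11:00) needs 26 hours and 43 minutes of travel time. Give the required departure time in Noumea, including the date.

9:12 PM on July 31

Target arrival in UTC: 7:25 PM − 6:30 = 12:55 PM on Aug 1.
Subtract 26 hours 43 minutes → departure 10:12 AM UTC on Jul 31.
Noumea is UTC+11:00: 10:12 AM + 11:00 = 9:12 PM on Jul 31.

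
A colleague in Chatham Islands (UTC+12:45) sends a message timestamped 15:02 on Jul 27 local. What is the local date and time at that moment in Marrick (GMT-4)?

22:17 on Jul 26

In UTC: 15:02 − 12:45 = 02:17 on Jul 27.
Marrick is UTC−4:00: 02:17 − 4:00 = 22:17 on Jul 26.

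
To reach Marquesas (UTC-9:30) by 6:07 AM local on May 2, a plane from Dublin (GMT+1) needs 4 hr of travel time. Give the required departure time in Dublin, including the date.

Target arrival in UTC: 6:07 AM + 9:30 = 3:37 PM on May 2.
Subtract 4 hours → departure 11:37 AM UTC on May 2.
Dublin is UTC+1:00: 11:37 AM + 1:00 = 12:37 PM on May 2.

12:37 PM on May 2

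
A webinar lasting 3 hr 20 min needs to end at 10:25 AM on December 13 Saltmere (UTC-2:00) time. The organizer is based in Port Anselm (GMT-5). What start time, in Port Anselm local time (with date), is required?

4:05 AM on Dec 13

Target end time in UTC: 10:25 AM + 2:00 = 12:25 PM on Dec 13.
Subtract 3 hours and 20 minutes → start 9:05 AM UTC on Dec 13.
Port Anselm is UTC−5:00: 9:05 AM − 5:00 = 4:05 AM on Dec 13.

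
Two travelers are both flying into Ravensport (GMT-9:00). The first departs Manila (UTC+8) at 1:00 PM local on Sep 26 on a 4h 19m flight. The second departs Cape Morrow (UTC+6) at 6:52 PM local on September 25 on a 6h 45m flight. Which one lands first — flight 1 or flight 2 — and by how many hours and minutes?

Flight 1 in UTC: 1:00 PM − 8:00 = 5:00 AM on Sep 26.
+4 hours 19 minutes → arrive 9:19 AM UTC on Sep 26.
Flight 2 in UTC: 6:52 PM − 6:00 = 12:52 PM on Sep 25.
+6 hours and 45 minutes → arrive 7:37 PM UTC on Sep 25.
Flight 2 lands earlier by 13 hours 42 minutes.

the second, by 13 hours 42 minutes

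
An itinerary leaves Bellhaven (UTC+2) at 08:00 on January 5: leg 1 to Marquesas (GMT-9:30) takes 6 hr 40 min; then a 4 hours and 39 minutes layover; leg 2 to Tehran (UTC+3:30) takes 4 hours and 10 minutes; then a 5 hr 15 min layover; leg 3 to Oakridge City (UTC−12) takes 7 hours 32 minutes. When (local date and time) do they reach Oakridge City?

22:16 on January 5

Convert departure to UTC: 08:00 − 2:00 = 06:00 UTC on Jan 5.
Add 6 hours and 40 minutes leg 1 → 12:40 UTC.
Add 4 hours and 39 minutes layover in Marquesas → 17:19 UTC.
Add 4 hours 10 minutes leg 2 → 21:29 UTC.
Add 5 hours 15 minutes layover in Tehran → 02:44 UTC (Jan 6).
Add 7 hours and 32 minutes leg 3 → 10:16 UTC.
Oakridge City is UTC−12:00, so local arrival = 10:16 − 12:00 = 22:16 on Jan 5.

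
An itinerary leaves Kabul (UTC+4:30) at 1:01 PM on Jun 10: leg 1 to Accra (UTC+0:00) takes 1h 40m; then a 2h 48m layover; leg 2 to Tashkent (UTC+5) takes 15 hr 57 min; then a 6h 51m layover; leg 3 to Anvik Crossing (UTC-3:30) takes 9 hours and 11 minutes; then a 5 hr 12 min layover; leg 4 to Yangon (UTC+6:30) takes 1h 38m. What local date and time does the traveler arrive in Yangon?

Convert departure to UTC: 1:01 PM − 4:30 = 8:31 AM UTC on Jun 10.
Add 1 hour 40 minutes leg 1 → 10:11 AM UTC.
Add 2 hours and 48 minutes layover in Accra → 12:59 PM UTC.
Add 15 hours and 57 minutes leg 2 → 4:56 AM UTC (Jun 11).
Add 6 hours and 51 minutes layover in Tashkent → 11:47 AM UTC.
Add 9 hours and 11 minutes leg 3 → 8:58 PM UTC.
Add 5 hours 12 minutes layover in Anvik Crossing → 2:10 AM UTC (Jun 12).
Add 1 hour 38 minutes leg 4 → 3:48 AM UTC.
Yangon is UTC+6:30, so local arrival = 3:48 AM + 6:30 = 10:18 AM on Jun 12.

10:18 AM on June 12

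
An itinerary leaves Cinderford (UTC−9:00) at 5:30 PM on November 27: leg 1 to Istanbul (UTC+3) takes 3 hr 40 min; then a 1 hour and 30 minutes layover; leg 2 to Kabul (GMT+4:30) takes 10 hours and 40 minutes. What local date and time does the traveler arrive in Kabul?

Convert departure to UTC: 5:30 PM + 9:00 = 2:30 AM UTC on Nov 28.
Add 3 hours 40 minutes leg 1 → 6:10 AM UTC.
Add 1 hour and 30 minutes layover in Istanbul → 7:40 AM UTC.
Add 10 hours 40 minutes leg 2 → 6:20 PM UTC.
Kabul is UTC+4:30, so local arrival = 6:20 PM + 4:30 = 10:50 PM on Nov 28.

10:50 PM on November 28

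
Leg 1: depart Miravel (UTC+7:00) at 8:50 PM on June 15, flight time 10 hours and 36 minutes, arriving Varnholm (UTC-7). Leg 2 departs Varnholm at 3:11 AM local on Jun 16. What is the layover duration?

Convert departure to UTC: 8:50 PM − 7:00 = 1:50 PM UTC on Jun 15.
Add 10 hours 36 minutes flight time → 12:26 AM UTC (Jun 16).
Varnholm is UTC−7:00, so local arrival = 12:26 AM − 7:00 = 5:26 PM on Jun 15.
Layover = 3:11 AM − 5:26 PM (+1 day) = 9 hours 45 minutes.

9 hours 45 minutes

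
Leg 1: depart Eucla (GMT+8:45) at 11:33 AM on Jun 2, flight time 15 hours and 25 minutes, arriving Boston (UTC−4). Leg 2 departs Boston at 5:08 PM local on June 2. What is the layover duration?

2 hours 55 minutes

Convert departure to UTC: 11:33 AM − 8:45 = 2:48 AM UTC on Jun 2.
Add 15 hours 25 minutes flight time → 6:13 PM UTC.
Boston is UTC−4:00, so local arrival = 6:13 PM − 4:00 = 2:13 PM on Jun 2.
Layover = 5:08 PM − 2:13 PM = 2 hours 55 minutes.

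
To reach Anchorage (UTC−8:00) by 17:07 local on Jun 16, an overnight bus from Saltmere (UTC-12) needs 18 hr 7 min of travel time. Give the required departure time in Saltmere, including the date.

Target arrival in UTC: 17:07 + 8:00 = 01:07 on Jun 17.
Subtract 18 hours and 7 minutes → departure 07:00 UTC on Jun 16.
Saltmere is UTC−12:00: 07:00 − 12:00 = 19:00 on Jun 15.

19:00 on Jun 15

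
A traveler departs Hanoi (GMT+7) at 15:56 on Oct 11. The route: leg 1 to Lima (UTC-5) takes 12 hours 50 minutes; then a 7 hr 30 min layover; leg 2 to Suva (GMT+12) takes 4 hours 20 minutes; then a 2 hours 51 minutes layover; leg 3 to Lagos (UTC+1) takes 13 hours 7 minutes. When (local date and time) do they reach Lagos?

02:34 on Oct 13

Convert departure to UTC: 15:56 − 7:00 = 08:56 UTC on Oct 11.
Add 12 hours and 50 minutes leg 1 → 21:46 UTC.
Add 7 hours and 30 minutes layover in Lima → 05:16 UTC (Oct 12).
Add 4 hours 20 minutes leg 2 → 09:36 UTC.
Add 2 hours and 51 minutes layover in Suva → 12:27 UTC.
Add 13 hours and 7 minutes leg 3 → 01:34 UTC (Oct 13).
Lagos is UTC+1:00, so local arrival = 01:34 + 1:00 = 02:34 on Oct 13.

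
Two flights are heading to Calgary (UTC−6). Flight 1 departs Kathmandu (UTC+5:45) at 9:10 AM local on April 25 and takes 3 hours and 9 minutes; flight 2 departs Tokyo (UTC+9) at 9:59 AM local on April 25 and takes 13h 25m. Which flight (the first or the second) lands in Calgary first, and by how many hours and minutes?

Flight 1 in UTC: 9:10 AM − 5:45 = 3:25 AM on Apr 25.
+3 hours and 9 minutes → arrive 6:34 AM UTC on Apr 25.
Flight 2 in UTC: 9:59 AM − 9:00 = 12:59 AM on Apr 25.
+13 hours and 25 minutes → arrive 2:24 PM UTC on Apr 25.
Flight 1 lands earlier by 7 hours 50 minutes.

the first, by 7 hours 50 minutes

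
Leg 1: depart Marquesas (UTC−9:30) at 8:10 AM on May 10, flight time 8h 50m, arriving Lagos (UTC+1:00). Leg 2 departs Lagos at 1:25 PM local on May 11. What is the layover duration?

9 hours 55 minutes

Convert departure to UTC: 8:10 AM + 9:30 = 5:40 PM UTC on May 10.
Add 8 hours 50 minutes flight time → 2:30 AM UTC (May 11).
Lagos is UTC+1:00, so local arrival = 2:30 AM + 1:00 = 3:30 AM on May 11.
Layover = 1:25 PM − 3:30 AM = 9 hours 55 minutes.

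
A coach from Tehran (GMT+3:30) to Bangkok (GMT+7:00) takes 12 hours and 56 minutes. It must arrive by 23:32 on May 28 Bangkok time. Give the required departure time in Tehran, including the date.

07:06 on May 28

Target arrival in UTC: 23:32 − 7:00 = 16:32 on May 28.
Subtract 12 hours 56 minutes → departure 03:36 UTC on May 28.
Tehran is UTC+3:30: 03:36 + 3:30 = 07:06 on May 28.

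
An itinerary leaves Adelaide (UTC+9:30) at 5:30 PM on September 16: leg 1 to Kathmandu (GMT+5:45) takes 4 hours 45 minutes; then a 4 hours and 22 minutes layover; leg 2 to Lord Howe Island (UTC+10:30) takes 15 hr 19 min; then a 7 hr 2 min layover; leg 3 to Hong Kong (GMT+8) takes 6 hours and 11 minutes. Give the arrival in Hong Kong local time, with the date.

Convert departure to UTC: 5:30 PM − 9:30 = 8:00 AM UTC on Sep 16.
Add 4 hours and 45 minutes leg 1 → 12:45 PM UTC.
Add 4 hours 22 minutes layover in Kathmandu → 5:07 PM UTC.
Add 15 hours 19 minutes leg 2 → 8:26 AM UTC (Sep 17).
Add 7 hours and 2 minutes layover in Lord Howe Island → 3:28 PM UTC.
Add 6 hours and 11 minutes leg 3 → 9:39 PM UTC.
Hong Kong is UTC+8:00, so local arrival = 9:39 PM + 8:00 = 5:39 AM on Sep 18.

5:39 AM on Sep 18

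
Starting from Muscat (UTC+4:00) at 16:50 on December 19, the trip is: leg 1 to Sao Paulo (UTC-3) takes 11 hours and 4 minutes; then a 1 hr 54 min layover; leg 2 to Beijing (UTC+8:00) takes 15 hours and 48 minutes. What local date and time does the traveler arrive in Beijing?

Convert departure to UTC: 16:50 − 4:00 = 12:50 UTC on Dec 19.
Add 11 hours and 4 minutes leg 1 → 23:54 UTC.
Add 1 hour 54 minutes layover in Sao Paulo → 01:48 UTC (Dec 20).
Add 15 hours and 48 minutes leg 2 → 17:36 UTC.
Beijing is UTC+8:00, so local arrival = 17:36 + 8:00 = 01:36 on Dec 21.

01:36 on December 21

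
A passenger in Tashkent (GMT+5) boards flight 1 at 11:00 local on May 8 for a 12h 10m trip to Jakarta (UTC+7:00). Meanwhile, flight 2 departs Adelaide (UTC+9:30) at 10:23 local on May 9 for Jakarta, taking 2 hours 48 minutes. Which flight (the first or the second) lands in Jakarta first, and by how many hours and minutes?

Flight 1 in UTC: 11:00 − 5:00 = 06:00 on May 8.
+12 hours 10 minutes → arrive 18:10 UTC on May 8.
Flight 2 in UTC: 10:23 − 9:30 = 00:53 on May 9.
+2 hours and 48 minutes → arrive 03:41 UTC on May 9.
Flight 1 lands earlier by 9 hours 31 minutes.

the first, by 9 hours 31 minutes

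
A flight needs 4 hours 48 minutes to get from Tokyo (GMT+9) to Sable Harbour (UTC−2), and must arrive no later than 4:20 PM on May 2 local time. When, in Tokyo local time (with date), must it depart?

10:32 PM on May 2

Target arrival in UTC: 4:20 PM + 2:00 = 6:20 PM on May 2.
Subtract 4 hours 48 minutes → departure 1:32 PM UTC on May 2.
Tokyo is UTC+9:00: 1:32 PM + 9:00 = 10:32 PM on May 2.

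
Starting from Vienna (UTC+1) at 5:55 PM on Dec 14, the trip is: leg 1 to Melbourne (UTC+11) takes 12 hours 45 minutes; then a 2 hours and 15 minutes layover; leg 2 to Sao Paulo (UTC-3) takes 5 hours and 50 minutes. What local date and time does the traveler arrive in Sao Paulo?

10:45 AM on Dec 15

Convert departure to UTC: 5:55 PM − 1:00 = 4:55 PM UTC on Dec 14.
Add 12 hours and 45 minutes leg 1 → 5:40 AM UTC (Dec 15).
Add 2 hours and 15 minutes layover in Melbourne → 7:55 AM UTC.
Add 5 hours and 50 minutes leg 2 → 1:45 PM UTC.
Sao Paulo is UTC−3:00, so local arrival = 1:45 PM − 3:00 = 10:45 AM on Dec 15.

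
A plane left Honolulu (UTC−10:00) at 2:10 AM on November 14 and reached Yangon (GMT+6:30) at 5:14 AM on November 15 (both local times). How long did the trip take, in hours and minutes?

Departure in UTC: 2:10 AM + 10:00 = 12:10 PM on Nov 14.
Arrival in UTC: 5:14 AM − 6:30 = 10:44 PM on Nov 14.
Elapsed = 10:44 PM − 12:10 PM = 10 hours 34 minutes.

10 hours 34 minutes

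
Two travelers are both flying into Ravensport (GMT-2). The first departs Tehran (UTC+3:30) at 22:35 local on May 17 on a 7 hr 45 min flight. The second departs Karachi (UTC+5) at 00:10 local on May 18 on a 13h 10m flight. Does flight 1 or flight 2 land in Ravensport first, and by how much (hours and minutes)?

the first, by 5 hours 30 minutes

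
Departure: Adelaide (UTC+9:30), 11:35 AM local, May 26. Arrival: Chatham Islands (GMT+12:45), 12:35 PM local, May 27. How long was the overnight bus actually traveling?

21 hours 45 minutes

Chatham Islands is 3:15 ahead of Adelaide.
Clock-face elapsed time (ignoring zones) is 25 hours.
Actual elapsed = 25 hours − 3:15 = 21 hours 45 minutes.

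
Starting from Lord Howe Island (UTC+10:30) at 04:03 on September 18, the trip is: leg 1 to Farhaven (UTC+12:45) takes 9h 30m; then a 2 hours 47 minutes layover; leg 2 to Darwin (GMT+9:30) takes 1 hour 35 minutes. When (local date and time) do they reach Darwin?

Convert departure to UTC: 04:03 − 10:30 = 17:33 UTC on Sep 17.
Add 9 hours 30 minutes leg 1 → 03:03 UTC (Sep 18).
Add 2 hours 47 minutes layover in Farhaven → 05:50 UTC.
Add 1 hour 35 minutes leg 2 → 07:25 UTC.
Darwin is UTC+9:30, so local arrival = 07:25 + 9:30 = 16:55 on Sep 18.

16:55 on Sep 18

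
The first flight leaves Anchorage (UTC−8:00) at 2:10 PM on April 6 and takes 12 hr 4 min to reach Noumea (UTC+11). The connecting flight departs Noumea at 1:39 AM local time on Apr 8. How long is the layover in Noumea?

4 hours 25 minutes

Convert departure to UTC: 2:10 PM + 8:00 = 10:10 PM UTC on Apr 6.
Add 12 hours and 4 minutes flight time → 10:14 AM UTC (Apr 7).
Noumea is UTC+11:00, so local arrival = 10:14 AM + 11:00 = 9:14 PM on Apr 7.
Layover = 1:39 AM − 9:14 PM (+1 day) = 4 hours 25 minutes.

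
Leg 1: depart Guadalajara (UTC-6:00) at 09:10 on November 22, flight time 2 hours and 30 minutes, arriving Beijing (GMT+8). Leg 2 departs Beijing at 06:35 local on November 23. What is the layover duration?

4 hours 55 minutes

Convert departure to UTC: 09:10 + 6:00 = 15:10 UTC on Nov 22.
Add 2 hours 30 minutes flight time → 17:40 UTC.
Beijing is UTC+8:00, so local arrival = 17:40 + 8:00 = 01:40 on Nov 23.
Layover = 06:35 − 01:40 = 4 hours 55 minutes.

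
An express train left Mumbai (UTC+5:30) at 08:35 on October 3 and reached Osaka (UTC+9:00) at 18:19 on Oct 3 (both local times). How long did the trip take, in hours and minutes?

6 hours 14 minutes

Departure in UTC: 08:35 − 5:30 = 03:05 on Oct 3.
Arrival in UTC: 18:19 − 9:00 = 09:19 on Oct 3.
Elapsed = 09:19 − 03:05 = 6 hours 14 minutes.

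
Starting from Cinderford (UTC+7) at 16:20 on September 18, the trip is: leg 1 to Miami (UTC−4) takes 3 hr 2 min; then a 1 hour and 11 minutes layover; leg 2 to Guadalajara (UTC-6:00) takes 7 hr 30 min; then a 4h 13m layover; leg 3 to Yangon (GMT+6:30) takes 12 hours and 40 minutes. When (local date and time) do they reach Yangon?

Convert departure to UTC: 16:20 − 7:00 = 09:20 UTC on Sep 18.
Add 3 hours and 2 minutes leg 1 → 12:22 UTC.
Add 1 hour 11 minutes layover in Miami → 13:33 UTC.
Add 7 hours 30 minutes leg 2 → 21:03 UTC.
Add 4 hours 13 minutes layover in Guadalajara → 01:16 UTC (Sep 19).
Add 12 hours 40 minutes leg 3 → 13:56 UTC.
Yangon is UTC+6:30, so local arrival = 13:56 + 6:30 = 20:26 on Sep 19.

20:26 on Sep 19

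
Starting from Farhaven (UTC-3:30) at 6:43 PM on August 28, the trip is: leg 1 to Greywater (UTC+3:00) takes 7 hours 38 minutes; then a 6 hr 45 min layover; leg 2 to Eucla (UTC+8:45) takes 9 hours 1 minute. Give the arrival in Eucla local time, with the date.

6:22 AM on August 30

Convert departure to UTC: 6:43 PM + 3:30 = 10:13 PM UTC on Aug 28.
Add 7 hours 38 minutes leg 1 → 5:51 AM UTC (Aug 29).
Add 6 hours 45 minutes layover in Greywater → 12:36 PM UTC.
Add 9 hours 1 minute leg 2 → 9:37 PM UTC.
Eucla is UTC+8:45, so local arrival = 9:37 PM + 8:45 = 6:22 AM on Aug 30.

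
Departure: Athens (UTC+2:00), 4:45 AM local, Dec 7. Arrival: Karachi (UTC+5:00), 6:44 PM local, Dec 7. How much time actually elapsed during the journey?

Karachi is 3:00 ahead of Athens.
Clock-face elapsed time (ignoring zones) is 13 hours 59 minutes.
Actual elapsed = 13 hours 59 minutes − 3:00 = 10 hours 59 minutes.

10 hours 59 minutes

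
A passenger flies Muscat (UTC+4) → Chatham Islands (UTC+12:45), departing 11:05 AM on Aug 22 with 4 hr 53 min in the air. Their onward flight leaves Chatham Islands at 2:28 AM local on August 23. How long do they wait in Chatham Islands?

Convert departure to UTC: 11:05 AM − 4:00 = 7:05 AM UTC on Aug 22.
Add 4 hours 53 minutes flight time → 11:58 AM UTC.
Chatham Islands is UTC+12:45, so local arrival = 11:58 AM + 12:45 = 12:43 AM on Aug 23.
Layover = 2:28 AM − 12:43 AM = 1 hour 45 minutes.

1 hour 45 minutes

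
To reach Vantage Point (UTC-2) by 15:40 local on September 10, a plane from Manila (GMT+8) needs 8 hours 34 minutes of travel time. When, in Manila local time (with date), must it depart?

17:06 on September 10

Target arrival in UTC: 15:40 + 2:00 = 17:40 on Sep 10.
Subtract 8 hours and 34 minutes → departure 09:06 UTC on Sep 10.
Manila is UTC+8:00: 09:06 + 8:00 = 17:06 on Sep 10.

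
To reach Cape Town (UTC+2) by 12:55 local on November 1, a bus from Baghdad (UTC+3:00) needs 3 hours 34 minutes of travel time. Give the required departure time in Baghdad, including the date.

10:21 on November 1

Target arrival in UTC: 12:55 − 2:00 = 10:55 on Nov 1.
Subtract 3 hours and 34 minutes → departure 07:21 UTC on Nov 1.
Baghdad is UTC+3:00: 07:21 + 3:00 = 10:21 on Nov 1.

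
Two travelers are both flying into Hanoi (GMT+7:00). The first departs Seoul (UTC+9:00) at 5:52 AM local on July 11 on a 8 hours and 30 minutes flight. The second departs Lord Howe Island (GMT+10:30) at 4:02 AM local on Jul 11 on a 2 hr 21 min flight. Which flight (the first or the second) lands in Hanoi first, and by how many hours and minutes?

the second, by 9 hours 29 minutes

Flight 1 in UTC: 5:52 AM − 9:00 = 8:52 PM on Jul 10.
+8 hours 30 minutes → arrive 5:22 AM UTC on Jul 11.
Flight 2 in UTC: 4:02 AM − 10:30 = 5:32 PM on Jul 10.
+2 hours 21 minutes → arrive 7:53 PM UTC on Jul 10.
Flight 2 lands earlier by 9 hours 29 minutes.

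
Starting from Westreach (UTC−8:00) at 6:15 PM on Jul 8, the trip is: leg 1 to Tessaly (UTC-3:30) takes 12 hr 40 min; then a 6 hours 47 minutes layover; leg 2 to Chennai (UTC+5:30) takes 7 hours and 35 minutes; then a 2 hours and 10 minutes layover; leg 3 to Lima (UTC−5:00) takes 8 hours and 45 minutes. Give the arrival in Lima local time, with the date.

Convert departure to UTC: 6:15 PM + 8:00 = 2:15 AM UTC on Jul 9.
Add 12 hours 40 minutes leg 1 → 2:55 PM UTC.
Add 6 hours and 47 minutes layover in Tessaly → 9:42 PM UTC.
Add 7 hours and 35 minutes leg 2 → 5:17 AM UTC (Jul 10).
Add 2 hours 10 minutes layover in Chennai → 7:27 AM UTC.
Add 8 hours and 45 minutes leg 3 → 4:12 PM UTC.
Lima is UTC−5:00, so local arrival = 4:12 PM − 5:00 = 11:12 AM on Jul 10.

11:12 AM on July 10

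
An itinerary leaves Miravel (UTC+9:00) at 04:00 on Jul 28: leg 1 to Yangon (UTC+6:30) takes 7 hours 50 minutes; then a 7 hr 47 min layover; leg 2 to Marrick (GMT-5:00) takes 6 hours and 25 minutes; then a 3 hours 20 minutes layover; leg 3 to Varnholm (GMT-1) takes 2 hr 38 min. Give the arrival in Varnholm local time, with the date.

22:00 on July 28

Convert departure to UTC: 04:00 − 9:00 = 19:00 UTC on Jul 27.
Add 7 hours and 50 minutes leg 1 → 02:50 UTC (Jul 28).
Add 7 hours and 47 minutes layover in Yangon → 10:37 UTC.
Add 6 hours and 25 minutes leg 2 → 17:02 UTC.
Add 3 hours and 20 minutes layover in Marrick → 20:22 UTC.
Add 2 hours 38 minutes leg 3 → 23:00 UTC.
Varnholm is UTC−1:00, so local arrival = 23:00 − 1:00 = 22:00 on Jul 28.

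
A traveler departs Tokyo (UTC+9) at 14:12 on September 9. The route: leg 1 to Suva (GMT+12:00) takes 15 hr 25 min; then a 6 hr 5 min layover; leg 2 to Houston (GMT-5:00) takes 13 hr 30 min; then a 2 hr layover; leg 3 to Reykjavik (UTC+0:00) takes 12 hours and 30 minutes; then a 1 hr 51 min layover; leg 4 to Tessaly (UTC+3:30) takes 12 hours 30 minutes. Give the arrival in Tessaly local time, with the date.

00:33 on September 12

Convert departure to UTC: 14:12 − 9:00 = 05:12 UTC on Sep 9.
Add 15 hours and 25 minutes leg 1 → 20:37 UTC.
Add 6 hours 5 minutes layover in Suva → 02:42 UTC (Sep 10).
Add 13 hours 30 minutes leg 2 → 16:12 UTC.
Add 2 hours layover in Houston → 18:12 UTC.
Add 12 hours and 30 minutes leg 3 → 06:42 UTC (Sep 11).
Add 1 hour 51 minutes layover in Reykjavik → 08:33 UTC.
Add 12 hours and 30 minutes leg 4 → 21:03 UTC.
Tessaly is UTC+3:30, so local arrival = 21:03 + 3:30 = 00:33 on Sep 12.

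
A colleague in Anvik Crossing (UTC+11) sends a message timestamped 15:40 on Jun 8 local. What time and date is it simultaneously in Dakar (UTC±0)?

In UTC: 15:40 − 11:00 = 04:40 on Jun 8.
Dakar is UTC+0, so it is 04:40 on Jun 8.

04:40 on June 8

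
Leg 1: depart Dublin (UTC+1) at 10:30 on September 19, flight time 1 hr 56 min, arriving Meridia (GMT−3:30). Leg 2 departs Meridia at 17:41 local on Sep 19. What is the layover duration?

Convert departure to UTC: 10:30 − 1:00 = 09:30 UTC on Sep 19.
Add 1 hour 56 minutes flight time → 11:26 UTC.
Meridia is UTC−3:30, so local arrival = 11:26 − 3:30 = 07:56 on Sep 19.
Layover = 17:41 − 07:56 = 9 hours 45 minutes.

9 hours 45 minutes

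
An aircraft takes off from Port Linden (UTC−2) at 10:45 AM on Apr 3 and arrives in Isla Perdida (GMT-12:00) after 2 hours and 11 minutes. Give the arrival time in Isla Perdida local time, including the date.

2:56 AM on April 3

Convert departure to UTC: 10:45 AM + 2:00 = 12:45 PM UTC on Apr 3.
Add 2 hours 11 minutes travel time → 2:56 PM UTC.
Isla Perdida is UTC−12:00, so local arrival = 2:56 PM − 12:00 = 2:56 AM on Apr 3.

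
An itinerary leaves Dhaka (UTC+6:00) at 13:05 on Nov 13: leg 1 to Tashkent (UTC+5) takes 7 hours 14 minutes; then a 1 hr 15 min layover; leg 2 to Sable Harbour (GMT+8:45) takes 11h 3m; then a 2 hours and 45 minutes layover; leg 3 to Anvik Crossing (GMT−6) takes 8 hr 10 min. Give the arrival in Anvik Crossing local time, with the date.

Convert departure to UTC: 13:05 − 6:00 = 07:05 UTC on Nov 13.
Add 7 hours 14 minutes leg 1 → 14:19 UTC.
Add 1 hour and 15 minutes layover in Tashkent → 15:34 UTC.
Add 11 hours and 3 minutes leg 2 → 02:37 UTC (Nov 14).
Add 2 hours 45 minutes layover in Sable Harbour → 05:22 UTC.
Add 8 hours and 10 minutes leg 3 → 13:32 UTC.
Anvik Crossing is UTC−6:00, so local arrival = 13:32 − 6:00 = 07:32 on Nov 14.

07:32 on Nov 14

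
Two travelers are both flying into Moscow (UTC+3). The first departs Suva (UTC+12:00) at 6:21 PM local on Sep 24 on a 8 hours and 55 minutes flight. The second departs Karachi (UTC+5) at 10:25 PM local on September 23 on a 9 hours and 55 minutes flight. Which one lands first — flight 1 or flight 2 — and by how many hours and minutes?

the second, by 11 hours 56 minutes

Flight 1 in UTC: 6:21 PM − 12:00 = 6:21 AM on Sep 24.
+8 hours and 55 minutes → arrive 3:16 PM UTC on Sep 24.
Flight 2 in UTC: 10:25 PM − 5:00 = 5:25 PM on Sep 23.
+9 hours 55 minutes → arrive 3:20 AM UTC on Sep 24.
Flight 2 lands earlier by 11 hours 56 minutes.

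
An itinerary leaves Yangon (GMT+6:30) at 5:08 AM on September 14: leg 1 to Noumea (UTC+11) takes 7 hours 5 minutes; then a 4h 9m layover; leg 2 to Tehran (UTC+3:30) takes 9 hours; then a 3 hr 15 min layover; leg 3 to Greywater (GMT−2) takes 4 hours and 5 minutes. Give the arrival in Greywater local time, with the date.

12:12 AM on September 15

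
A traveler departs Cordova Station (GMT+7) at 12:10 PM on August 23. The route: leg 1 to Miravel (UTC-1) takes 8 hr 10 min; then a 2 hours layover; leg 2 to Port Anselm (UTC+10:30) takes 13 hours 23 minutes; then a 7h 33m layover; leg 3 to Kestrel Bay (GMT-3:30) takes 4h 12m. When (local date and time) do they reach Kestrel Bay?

Convert departure to UTC: 12:10 PM − 7:00 = 5:10 AM UTC on Aug 23.
Add 8 hours 10 minutes leg 1 → 1:20 PM UTC.
Add 2 hours layover in Miravel → 3:20 PM UTC.
Add 13 hours 23 minutes leg 2 → 4:43 AM UTC (Aug 24).
Add 7 hours and 33 minutes layover in Port Anselm → 12:16 PM UTC.
Add 4 hours and 12 minutes leg 3 → 4:28 PM UTC.
Kestrel Bay is UTC−3:30, so local arrival = 4:28 PM − 3:30 = 12:58 PM on Aug 24.

12:58 PM on August 24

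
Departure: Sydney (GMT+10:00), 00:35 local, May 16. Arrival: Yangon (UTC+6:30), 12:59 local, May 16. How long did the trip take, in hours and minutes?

Departure in UTC: 00:35 − 10:00 = 14:35 on May 15.
Arrival in UTC: 12:59 − 6:30 = 06:29 on May 16.
Elapsed = 06:29 − 14:35 (+1 day) = 15 hours 54 minutes.

15 hours 54 minutes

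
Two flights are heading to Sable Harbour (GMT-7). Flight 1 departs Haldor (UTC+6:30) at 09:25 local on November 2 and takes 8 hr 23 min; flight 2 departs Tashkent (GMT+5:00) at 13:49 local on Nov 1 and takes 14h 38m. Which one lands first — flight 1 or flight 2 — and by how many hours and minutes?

Flight 1 in UTC: 09:25 − 6:30 = 02:55 on Nov 2.
+8 hours and 23 minutes → arrive 11:18 UTC on Nov 2.
Flight 2 in UTC: 13:49 − 5:00 = 08:49 on Nov 1.
+14 hours and 38 minutes → arrive 23:27 UTC on Nov 1.
Flight 2 lands earlier by 11 hours 51 minutes.

the second, by 11 hours 51 minutes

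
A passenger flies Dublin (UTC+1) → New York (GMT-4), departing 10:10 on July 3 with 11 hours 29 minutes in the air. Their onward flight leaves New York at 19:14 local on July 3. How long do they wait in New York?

2 hours 35 minutes

Convert departure to UTC: 10:10 − 1:00 = 09:10 UTC on Jul 3.
Add 11 hours and 29 minutes flight time → 20:39 UTC.
New York is UTC−4:00, so local arrival = 20:39 − 4:00 = 16:39 on Jul 3.
Layover = 19:14 − 16:39 = 2 hours 35 minutes.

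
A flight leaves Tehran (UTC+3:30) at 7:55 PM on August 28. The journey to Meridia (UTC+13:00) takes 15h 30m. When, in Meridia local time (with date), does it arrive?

8:55 PM on Aug 29

Convert departure to UTC: 7:55 PM − 3:30 = 4:25 PM UTC on Aug 28.
Add 15 hours and 30 minutes travel time → 7:55 AM UTC (Aug 29).
Meridia is UTC+13:00, so local arrival = 7:55 AM + 13:00 = 8:55 PM on Aug 29.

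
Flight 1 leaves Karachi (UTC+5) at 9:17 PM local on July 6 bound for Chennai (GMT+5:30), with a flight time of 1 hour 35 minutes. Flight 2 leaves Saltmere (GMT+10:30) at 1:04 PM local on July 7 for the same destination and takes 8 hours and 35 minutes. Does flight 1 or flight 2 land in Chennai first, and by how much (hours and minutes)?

Flight 1 in UTC: 9:17 PM − 5:00 = 4:17 PM on Jul 6.
+1 hour and 35 minutes → arrive 5:52 PM UTC on Jul 6.
Flight 2 in UTC: 1:04 PM − 10:30 = 2:34 AM on Jul 7.
+8 hours and 35 minutes → arrive 11:09 AM UTC on Jul 7.
Flight 1 lands earlier by 17 hours 17 minutes.

the first, by 17 hours 17 minutes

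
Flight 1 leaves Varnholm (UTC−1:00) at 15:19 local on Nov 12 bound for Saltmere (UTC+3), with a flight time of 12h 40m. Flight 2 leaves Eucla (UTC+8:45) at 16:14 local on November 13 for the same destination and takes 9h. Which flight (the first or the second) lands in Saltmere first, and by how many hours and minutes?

Flight 1 in UTC: 15:19 + 1:00 = 16:19 on Nov 12.
+12 hours and 40 minutes → arrive 04:59 UTC on Nov 13.
Flight 2 in UTC: 16:14 − 8:45 = 07:29 on Nov 13.
+9 hours → arrive 16:29 UTC on Nov 13.
Flight 1 lands earlier by 11 hours 30 minutes.

the first, by 11 hours 30 minutes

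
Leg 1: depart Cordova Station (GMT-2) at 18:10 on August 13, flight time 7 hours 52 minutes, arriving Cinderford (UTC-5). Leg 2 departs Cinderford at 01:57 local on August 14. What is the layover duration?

Convert departure to UTC: 18:10 + 2:00 = 20:10 UTC on Aug 13.
Add 7 hours and 52 minutes flight time → 04:02 UTC (Aug 14).
Cinderford is UTC−5:00, so local arrival = 04:02 − 5:00 = 23:02 on Aug 13.
Layover = 01:57 − 23:02 (+1 day) = 2 hours 55 minutes.

2 hours 55 minutes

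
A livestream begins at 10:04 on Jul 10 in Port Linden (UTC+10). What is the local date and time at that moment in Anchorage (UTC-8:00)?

Anchorage is 18:00 behind Port Linden.
Shift by the zone difference: 10:04 − 18:00 = 16:04 on Jul 9 in Anchorage.

16:04 on July 9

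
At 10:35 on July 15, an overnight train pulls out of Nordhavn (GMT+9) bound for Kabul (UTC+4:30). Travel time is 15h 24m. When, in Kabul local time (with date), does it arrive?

21:29 on Jul 15

Convert departure to UTC: 10:35 − 9:00 = 01:35 UTC on Jul 15.
Add 15 hours 24 minutes travel time → 16:59 UTC.
Kabul is UTC+4:30, so local arrival = 16:59 + 4:30 = 21:29 on Jul 15.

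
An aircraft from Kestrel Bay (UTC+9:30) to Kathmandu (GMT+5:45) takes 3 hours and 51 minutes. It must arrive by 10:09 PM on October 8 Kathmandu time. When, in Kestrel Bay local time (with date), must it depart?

10:03 PM on October 8

Target arrival in UTC: 10:09 PM − 5:45 = 4:24 PM on Oct 8.
Subtract 3 hours and 51 minutes → departure 12:33 PM UTC on Oct 8.
Kestrel Bay is UTC+9:30: 12:33 PM + 9:30 = 10:03 PM on Oct 8.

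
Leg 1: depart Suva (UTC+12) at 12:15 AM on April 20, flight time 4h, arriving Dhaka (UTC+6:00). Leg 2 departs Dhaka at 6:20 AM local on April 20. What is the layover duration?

Convert departure to UTC: 12:15 AM − 12:00 = 12:15 PM UTC on Apr 19.
Add 4 hours flight time → 4:15 PM UTC.
Dhaka is UTC+6:00, so local arrival = 4:15 PM + 6:00 = 10:15 PM on Apr 19.
Layover = 6:20 AM − 10:15 PM (+1 day) = 8 hours 5 minutes.

8 hours 5 minutes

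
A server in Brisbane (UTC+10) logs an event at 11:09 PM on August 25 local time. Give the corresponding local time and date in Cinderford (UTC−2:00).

Cinderford is 12:00 behind Brisbane.
Shift by the zone difference: 11:09 PM − 12:00 = 11:09 AM on Aug 25 in Cinderford.

11:09 AM on August 25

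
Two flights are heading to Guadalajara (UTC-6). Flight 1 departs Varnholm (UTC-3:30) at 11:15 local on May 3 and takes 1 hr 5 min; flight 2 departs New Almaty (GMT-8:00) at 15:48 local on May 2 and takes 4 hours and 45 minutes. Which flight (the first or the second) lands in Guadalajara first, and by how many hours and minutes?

the second, by 11 hours 17 minutes

Flight 1 in UTC: 11:15 + 3:30 = 14:45 on May 3.
+1 hour 5 minutes → arrive 15:50 UTC on May 3.
Flight 2 in UTC: 15:48 + 8:00 = 23:48 on May 2.
+4 hours and 45 minutes → arrive 04:33 UTC on May 3.
Flight 2 lands earlier by 11 hours 17 minutes.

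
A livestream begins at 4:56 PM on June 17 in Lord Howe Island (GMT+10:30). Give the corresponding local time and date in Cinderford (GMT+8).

2:26 PM on June 17

In UTC: 4:56 PM − 10:30 = 6:26 AM on Jun 17.
Cinderford is UTC+8:00: 6:26 AM + 8:00 = 2:26 PM on Jun 17.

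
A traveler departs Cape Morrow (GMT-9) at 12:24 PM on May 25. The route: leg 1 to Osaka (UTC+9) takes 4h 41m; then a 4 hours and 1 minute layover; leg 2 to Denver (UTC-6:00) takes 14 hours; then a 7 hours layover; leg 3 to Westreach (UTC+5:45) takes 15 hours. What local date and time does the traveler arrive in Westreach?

11:51 PM on May 27

Convert departure to UTC: 12:24 PM + 9:00 = 9:24 PM UTC on May 25.
Add 4 hours and 41 minutes leg 1 → 2:05 AM UTC (May 26).
Add 4 hours 1 minute layover in Osaka → 6:06 AM UTC.
Add 14 hours leg 2 → 8:06 PM UTC.
Add 7 hours layover in Denver → 3:06 AM UTC (May 27).
Add 15 hours leg 3 → 6:06 PM UTC.
Westreach is UTC+5:45, so local arrival = 6:06 PM + 5:45 = 11:51 PM on May 27.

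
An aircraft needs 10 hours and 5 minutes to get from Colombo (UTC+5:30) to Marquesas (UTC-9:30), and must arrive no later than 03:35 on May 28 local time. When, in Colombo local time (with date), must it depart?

Target arrival in UTC: 03:35 + 9:30 = 13:05 on May 28.
Subtract 10 hours 5 minutes → departure 03:00 UTC on May 28.
Colombo is UTC+5:30: 03:00 + 5:30 = 08:30 on May 28.

08:30 on May 28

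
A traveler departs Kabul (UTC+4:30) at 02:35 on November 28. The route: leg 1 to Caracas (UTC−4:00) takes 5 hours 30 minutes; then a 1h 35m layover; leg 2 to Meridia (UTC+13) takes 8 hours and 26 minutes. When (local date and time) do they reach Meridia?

Convert departure to UTC: 02:35 − 4:30 = 22:05 UTC on Nov 27.
Add 5 hours 30 minutes leg 1 → 03:35 UTC (Nov 28).
Add 1 hour 35 minutes layover in Caracas → 05:10 UTC.
Add 8 hours 26 minutes leg 2 → 13:36 UTC.
Meridia is UTC+13:00, so local arrival = 13:36 + 13:00 = 02:36 on Nov 29.

02:36 on November 29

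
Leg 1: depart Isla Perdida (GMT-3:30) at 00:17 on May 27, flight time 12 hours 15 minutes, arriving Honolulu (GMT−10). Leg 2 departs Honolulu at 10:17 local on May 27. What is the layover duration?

Convert departure to UTC: 00:17 + 3:30 = 03:47 UTC on May 27.
Add 12 hours and 15 minutes flight time → 16:02 UTC.
Honolulu is UTC−10:00, so local arrival = 16:02 − 10:00 = 06:02 on May 27.
Layover = 10:17 − 06:02 = 4 hours 15 minutes.

4 hours 15 minutes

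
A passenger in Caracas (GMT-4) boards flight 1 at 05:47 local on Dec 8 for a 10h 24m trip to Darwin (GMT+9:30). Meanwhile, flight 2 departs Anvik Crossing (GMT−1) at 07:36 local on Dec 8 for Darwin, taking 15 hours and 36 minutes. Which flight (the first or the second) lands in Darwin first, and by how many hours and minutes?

Flight 1 in UTC: 05:47 + 4:00 = 09:47 on Dec 8.
+10 hours 24 minutes → arrive 20:11 UTC on Dec 8.
Flight 2 in UTC: 07:36 + 1:00 = 08:36 on Dec 8.
+15 hours 36 minutes → arrive 00:12 UTC on Dec 9.
Flight 1 lands earlier by 4 hours 1 minute.

the first, by 4 hours 1 minute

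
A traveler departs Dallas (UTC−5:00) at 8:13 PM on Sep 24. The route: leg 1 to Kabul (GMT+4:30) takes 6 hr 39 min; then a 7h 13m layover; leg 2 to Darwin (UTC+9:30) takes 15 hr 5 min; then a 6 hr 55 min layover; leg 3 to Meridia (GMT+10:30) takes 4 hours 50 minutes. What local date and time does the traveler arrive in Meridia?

4:25 AM on Sep 27

Convert departure to UTC: 8:13 PM + 5:00 = 1:13 AM UTC on Sep 25.
Add 6 hours and 39 minutes leg 1 → 7:52 AM UTC.
Add 7 hours and 13 minutes layover in Kabul → 3:05 PM UTC.
Add 15 hours 5 minutes leg 2 → 6:10 AM UTC (Sep 26).
Add 6 hours and 55 minutes layover in Darwin → 1:05 PM UTC.
Add 4 hours and 50 minutes leg 3 → 5:55 PM UTC.
Meridia is UTC+10:30, so local arrival = 5:55 PM + 10:30 = 4:25 AM on Sep 27.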